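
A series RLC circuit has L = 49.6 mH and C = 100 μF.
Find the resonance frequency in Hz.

Step 1 — Resonance condition Im(Z)=0 gives ω₀ = 1/√(LC).
Step 2 — ω₀ = 1/√(0.0496·0.0001) = 449 rad/s.
Step 3 — f₀ = ω₀/(2π) = 71.46 Hz.

f₀ = 71.46 Hz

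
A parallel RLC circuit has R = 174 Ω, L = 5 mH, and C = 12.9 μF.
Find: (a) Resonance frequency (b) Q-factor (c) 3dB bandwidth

Step 1 — Resonance: ω₀ = 1/√(LC) = 1/√(0.005·1.29e-05) = 3937 rad/s.
Step 2 — f₀ = ω₀/(2π) = 626.7 Hz.
Step 3 — Parallel Q: Q = R/(ω₀L) = 174/(3937·0.005) = 8.838.
Step 4 — Bandwidth: Δω = ω₀/Q = 445.5 rad/s; BW = Δω/(2π) = 70.91 Hz.

(a) f₀ = 626.7 Hz  (b) Q = 8.838  (c) BW = 70.91 Hz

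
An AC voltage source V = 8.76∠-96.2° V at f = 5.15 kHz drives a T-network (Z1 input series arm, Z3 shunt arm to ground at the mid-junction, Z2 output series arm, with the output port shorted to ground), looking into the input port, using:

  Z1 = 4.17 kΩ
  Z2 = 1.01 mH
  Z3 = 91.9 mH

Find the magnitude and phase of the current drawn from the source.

Step 1 — Angular frequency: ω = 2π·f = 2π·5150 = 3.236e+04 rad/s.
Step 2 — Component impedances:
  Z1: Z = R = 4170 Ω
  Z2: Z = jωL = j·3.236e+04·0.00101 = 0 + j32.68 Ω
  Z3: Z = jωL = j·3.236e+04·0.0919 = 0 + j2974 Ω
Step 3 — With the output port shorted to ground, the output series arm Z2 runs from the junction to ground; the shunt arm Z3 also runs from the junction to ground. They appear in parallel: Z3 || Z2 = 0 + j32.33 Ω.
Step 4 — Series with input arm Z1: Z_in = Z1 + (Z3 || Z2) = 4170 + j32.33 Ω = 4170∠0.4° Ω.
Step 5 — Source phasor: V = 8.76∠-96.2° V = -0.9461 - j8.709 V.
Step 6 — Ohm's law: I = V / Z_total = (-0.9461 - j8.709) / (4170 + j32.33) = -0.0002431 - j0.002087 A.
Step 7 — Convert to polar: |I| = 0.002101 A, ∠I = -96.6°.

I = 0.002101∠-96.6° A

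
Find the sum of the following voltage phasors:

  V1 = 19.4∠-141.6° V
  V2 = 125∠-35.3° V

Step 1 — Convert each phasor to rectangular form:
  V1 = 19.4·(cos(-141.6°) + j·sin(-141.6°)) = -15.2 - j12.05 V
  V2 = 125·(cos(-35.3°) + j·sin(-35.3°)) = 102 - j72.23 V
Step 2 — Sum components: V_total = 86.81 - j84.28 V.
Step 3 — Convert to polar: |V_total| = 121 V, ∠V_total = -44.2°.

V_total = 121∠-44.2° V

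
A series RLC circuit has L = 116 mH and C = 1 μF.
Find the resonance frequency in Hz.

Step 1 — Resonance condition Im(Z)=0 gives ω₀ = 1/√(LC).
Step 2 — ω₀ = 1/√(0.116·1e-06) = 2936 rad/s.
Step 3 — f₀ = ω₀/(2π) = 467.3 Hz.

f₀ = 467.3 Hz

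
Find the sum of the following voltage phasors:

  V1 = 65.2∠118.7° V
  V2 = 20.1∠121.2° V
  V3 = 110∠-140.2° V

Step 1 — Convert each phasor to rectangular form:
  V1 = 65.2·(cos(118.7°) + j·sin(118.7°)) = -31.31 + j57.19 V
  V2 = 20.1·(cos(121.2°) + j·sin(121.2°)) = -10.41 + j17.19 V
  V3 = 110·(cos(-140.2°) + j·sin(-140.2°)) = -84.51 - j70.41 V
Step 2 — Sum components: V_total = -126.2 + j3.971 V.
Step 3 — Convert to polar: |V_total| = 126.3 V, ∠V_total = 178.2°.

V_total = 126.3∠178.2° V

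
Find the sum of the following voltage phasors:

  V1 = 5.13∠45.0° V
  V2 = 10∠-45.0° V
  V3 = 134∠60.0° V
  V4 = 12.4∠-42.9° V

Step 1 — Convert each phasor to rectangular form:
  V1 = 5.13·(cos(45.0°) + j·sin(45.0°)) = 3.627 + j3.627 V
  V2 = 10·(cos(-45.0°) + j·sin(-45.0°)) = 7.071 - j7.071 V
  V3 = 134·(cos(60.0°) + j·sin(60.0°)) = 67 + j116 V
  V4 = 12.4·(cos(-42.9°) + j·sin(-42.9°)) = 9.084 - j8.441 V
Step 2 — Sum components: V_total = 86.78 + j104.2 V.
Step 3 — Convert to polar: |V_total| = 135.6 V, ∠V_total = 50.2°.

V_total = 135.6∠50.2° V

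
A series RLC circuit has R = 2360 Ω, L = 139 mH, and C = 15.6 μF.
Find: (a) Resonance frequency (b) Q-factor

Step 1 — Resonance condition Im(Z)=0 gives ω₀ = 1/√(LC).
Step 2 — ω₀ = 1/√(0.139·1.56e-05) = 679.1 rad/s.
Step 3 — f₀ = ω₀/(2π) = 108.1 Hz.
Step 4 — Series Q: Q = ω₀L/R = 679.1·0.139/2360 = 0.04.

(a) f₀ = 108.1 Hz  (b) Q = 0.04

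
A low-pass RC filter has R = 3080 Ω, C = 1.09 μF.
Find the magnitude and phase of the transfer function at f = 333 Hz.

Step 1 — Angular frequency: ω = 2π·333 = 2092 rad/s.
Step 2 — Transfer function: H(jω) = 1/(1 + jωRC).
Step 3 — Denominator: 1 + jωRC = 1 + j·2092·3080·1.09e-06 = 1 + j7.024.
Step 4 — H = 0.01986 - j0.1395.
Step 5 — Magnitude: |H| = 0.1409 (-17.0 dB); phase: φ = -81.9°.

|H| = 0.1409 (-17.0 dB), φ = -81.9°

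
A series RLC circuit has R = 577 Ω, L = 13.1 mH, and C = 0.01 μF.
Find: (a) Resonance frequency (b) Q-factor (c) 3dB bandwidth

Step 1 — Resonance: ω₀ = 1/√(LC) = 1/√(0.0131·1e-08) = 8.737e+04 rad/s.
Step 2 — f₀ = ω₀/(2π) = 1.391e+04 Hz.
Step 3 — Series Q: Q = ω₀L/R = 8.737e+04·0.0131/577 = 1.984.
Step 4 — Bandwidth: Δω = ω₀/Q = 4.405e+04 rad/s; BW = Δω/(2π) = 7010 Hz.

(a) f₀ = 1.391e+04 Hz  (b) Q = 1.984  (c) BW = 7010 Hz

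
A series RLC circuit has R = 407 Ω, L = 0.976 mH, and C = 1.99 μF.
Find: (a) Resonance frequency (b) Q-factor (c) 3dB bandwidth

Step 1 — Resonance: ω₀ = 1/√(LC) = 1/√(0.000976·1.99e-06) = 2.269e+04 rad/s.
Step 2 — f₀ = ω₀/(2π) = 3611 Hz.
Step 3 — Series Q: Q = ω₀L/R = 2.269e+04·0.000976/407 = 0.05441.
Step 4 — Bandwidth: Δω = ω₀/Q = 4.17e+05 rad/s; BW = Δω/(2π) = 6.637e+04 Hz.

(a) f₀ = 3611 Hz  (b) Q = 0.05441  (c) BW = 6.637e+04 Hz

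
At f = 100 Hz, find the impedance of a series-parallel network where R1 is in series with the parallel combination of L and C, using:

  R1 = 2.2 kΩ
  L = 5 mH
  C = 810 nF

Step 1 — Angular frequency: ω = 2π·f = 2π·100 = 628.3 rad/s.
Step 2 — Component impedances:
  R1: Z = R = 2200 Ω
  L: Z = jωL = j·628.3·0.005 = 0 + j3.142 Ω
  C: Z = 1/(jωC) = -j/(ω·C) = 0 - j1965 Ω
Step 3 — Parallel branch: L || C = 1/(1/L + 1/C) = 0 + j3.147 Ω.
Step 4 — Series with R1: Z_total = R1 + (L || C) = 2200 + j3.147 Ω = 2200∠0.1° Ω.

Z = 2200 + j3.147 Ω = 2200∠0.1° Ω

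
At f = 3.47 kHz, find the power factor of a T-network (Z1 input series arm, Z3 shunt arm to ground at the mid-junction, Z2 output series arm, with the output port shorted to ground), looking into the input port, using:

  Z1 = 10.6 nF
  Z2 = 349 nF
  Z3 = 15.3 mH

Step 1 — Angular frequency: ω = 2π·f = 2π·3470 = 2.18e+04 rad/s.
Step 2 — Component impedances:
  Z1: Z = 1/(jωC) = -j/(ω·C) = 0 - j4327 Ω
  Z2: Z = 1/(jωC) = -j/(ω·C) = 0 - j131.4 Ω
  Z3: Z = jωL = j·2.18e+04·0.0153 = 0 + j333.6 Ω
Step 3 — With the output port shorted to ground, the output series arm Z2 runs from the junction to ground; the shunt arm Z3 also runs from the junction to ground. They appear in parallel: Z3 || Z2 = 0 - j216.9 Ω.
Step 4 — Series with input arm Z1: Z_in = Z1 + (Z3 || Z2) = 0 - j4544 Ω = 4544∠-90.0° Ω.
Step 5 — Power factor: PF = cos(φ) = Re(Z)/|Z| = 0/4544 = 0.
Step 6 — Type: Im(Z) = -4544 ⇒ leading (phase φ = -90.0°).

PF = 0 (leading, φ = -90.0°)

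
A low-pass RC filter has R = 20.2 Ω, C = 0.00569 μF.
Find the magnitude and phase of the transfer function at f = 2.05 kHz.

Step 1 — Angular frequency: ω = 2π·2050 = 1.288e+04 rad/s.
Step 2 — Transfer function: H(jω) = 1/(1 + jωRC).
Step 3 — Denominator: 1 + jωRC = 1 + j·1.288e+04·20.2·5.69e-09 = 1 + j0.00148.
Step 4 — H = 1 - j0.00148.
Step 5 — Magnitude: |H| = 1 (-0.0 dB); phase: φ = -0.1°.

|H| = 1 (-0.0 dB), φ = -0.1°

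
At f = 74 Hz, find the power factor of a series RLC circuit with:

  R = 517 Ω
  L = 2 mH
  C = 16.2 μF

Step 1 — Angular frequency: ω = 2π·f = 2π·74 = 465 rad/s.
Step 2 — Component impedances:
  R: Z = R = 517 Ω
  L: Z = jωL = j·465·0.002 = 0 + j0.9299 Ω
  C: Z = 1/(jωC) = -j/(ω·C) = 0 - j132.8 Ω
Step 3 — Series combination: Z_total = R + L + C = 517 - j131.8 Ω = 533.5∠-14.3° Ω.
Step 4 — Power factor: PF = cos(φ) = Re(Z)/|Z| = 517/533.54 = 0.969.
Step 5 — Type: Im(Z) = -131.8 ⇒ leading (phase φ = -14.3°).

PF = 0.969 (leading, φ = -14.3°)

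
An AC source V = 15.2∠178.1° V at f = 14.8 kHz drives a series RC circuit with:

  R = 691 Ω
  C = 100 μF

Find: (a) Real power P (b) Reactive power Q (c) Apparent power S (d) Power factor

Step 1 — Angular frequency: ω = 2π·f = 2π·1.48e+04 = 9.299e+04 rad/s.
Step 2 — Component impedances:
  R: Z = R = 691 Ω
  C: Z = 1/(jωC) = -j/(ω·C) = 0 - j0.1075 Ω
Step 3 — Series combination: Z_total = R + C = 691 - j0.1075 Ω = 691∠-0.0° Ω.
Step 4 — Source phasor: V = 15.2∠178.1° V = -15.19 + j0.504 V.
Step 5 — Current: I = V / Z = -0.02199 + j0.0007259 A = 0.022∠178.1° A.
Step 6 — Complex power: S = V·I* = 0.3344 - j5.203e-05 VA.
Step 7 — Real power: P = Re(S) = 0.3344 W.
Step 8 — Reactive power: Q = Im(S) = -5.203e-05 VAR.
Step 9 — Apparent power: |S| = 0.3344 VA.
Step 10 — Power factor: PF = P/|S| = 1 (leading).

(a) P = 0.3344 W  (b) Q = -5.203e-05 VAR  (c) S = 0.3344 VA  (d) PF = 1 (leading)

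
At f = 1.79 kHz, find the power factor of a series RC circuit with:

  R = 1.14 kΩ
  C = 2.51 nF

Step 1 — Angular frequency: ω = 2π·f = 2π·1790 = 1.125e+04 rad/s.
Step 2 — Component impedances:
  R: Z = R = 1140 Ω
  C: Z = 1/(jωC) = -j/(ω·C) = 0 - j3.542e+04 Ω
Step 3 — Series combination: Z_total = R + C = 1140 - j3.542e+04 Ω = 3.544e+04∠-88.2° Ω.
Step 4 — Power factor: PF = cos(φ) = Re(Z)/|Z| = 1140/3.544e+04 = 0.03217.
Step 5 — Type: Im(Z) = -3.542e+04 ⇒ leading (phase φ = -88.2°).

PF = 0.03217 (leading, φ = -88.2°)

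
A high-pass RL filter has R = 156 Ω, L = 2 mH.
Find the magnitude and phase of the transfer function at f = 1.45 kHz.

Step 1 — Angular frequency: ω = 2π·1450 = 9111 rad/s.
Step 2 — Transfer function: H(jω) = jωL/(R + jωL).
Step 3 — Numerator jωL = j·18.22; denominator R + jωL = 156 + j18.22.
Step 4 — H = 0.01346 + j0.1152.
Step 5 — Magnitude: |H| = 0.116 (-18.7 dB); phase: φ = 83.3°.

|H| = 0.116 (-18.7 dB), φ = 83.3°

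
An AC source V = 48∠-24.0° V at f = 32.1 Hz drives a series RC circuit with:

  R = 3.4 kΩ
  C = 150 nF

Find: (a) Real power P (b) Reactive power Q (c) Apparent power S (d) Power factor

Step 1 — Angular frequency: ω = 2π·f = 2π·32.1 = 201.7 rad/s.
Step 2 — Component impedances:
  R: Z = R = 3400 Ω
  C: Z = 1/(jωC) = -j/(ω·C) = 0 - j3.305e+04 Ω
Step 3 — Series combination: Z_total = R + C = 3400 - j3.305e+04 Ω = 3.323e+04∠-84.1° Ω.
Step 4 — Source phasor: V = 48∠-24.0° V = 43.85 - j19.52 V.
Step 5 — Current: I = V / Z = 0.0007195 + j0.001253 A = 0.001445∠60.1° A.
Step 6 — Complex power: S = V·I* = 0.007095 - j0.06897 VA.
Step 7 — Real power: P = Re(S) = 0.007095 W.
Step 8 — Reactive power: Q = Im(S) = -0.06897 VAR.
Step 9 — Apparent power: |S| = 0.06934 VA.
Step 10 — Power factor: PF = P/|S| = 0.1023 (leading).

(a) P = 0.007095 W  (b) Q = -0.06897 VAR  (c) S = 0.06934 VA  (d) PF = 0.1023 (leading)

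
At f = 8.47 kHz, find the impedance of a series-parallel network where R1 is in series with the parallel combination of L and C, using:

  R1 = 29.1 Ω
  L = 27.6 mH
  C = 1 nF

Step 1 — Angular frequency: ω = 2π·f = 2π·8470 = 5.322e+04 rad/s.
Step 2 — Component impedances:
  R1: Z = R = 29.1 Ω
  L: Z = jωL = j·5.322e+04·0.0276 = 0 + j1469 Ω
  C: Z = 1/(jωC) = -j/(ω·C) = 0 - j1.879e+04 Ω
Step 3 — Parallel branch: L || C = 1/(1/L + 1/C) = 0 + j1593 Ω.
Step 4 — Series with R1: Z_total = R1 + (L || C) = 29.1 + j1593 Ω = 1594∠89.0° Ω.

Z = 29.1 + j1593 Ω = 1594∠89.0° Ω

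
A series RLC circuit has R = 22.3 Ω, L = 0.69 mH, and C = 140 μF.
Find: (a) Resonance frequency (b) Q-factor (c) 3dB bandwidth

Step 1 — Resonance condition Im(Z)=0 gives ω₀ = 1/√(LC).
Step 2 — ω₀ = 1/√(0.00069·0.00014) = 3217 rad/s.
Step 3 — f₀ = ω₀/(2π) = 512.1 Hz.
Step 4 — Series Q: Q = ω₀L/R = 3217·0.00069/22.3 = 0.09955.
Step 5 — 3dB bandwidth: Δω = ω₀/Q = 3.232e+04 rad/s; BW = Δω/(2π) = 5144 Hz.

(a) f₀ = 512.1 Hz  (b) Q = 0.09955  (c) BW = 5144 Hz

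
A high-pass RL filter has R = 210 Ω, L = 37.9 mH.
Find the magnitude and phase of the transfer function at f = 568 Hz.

Step 1 — Angular frequency: ω = 2π·568 = 3569 rad/s.
Step 2 — Transfer function: H(jω) = jωL/(R + jωL).
Step 3 — Numerator jωL = j·135.3; denominator R + jωL = 210 + j135.3.
Step 4 — H = 0.2932 + j0.4552.
Step 5 — Magnitude: |H| = 0.5415 (-5.3 dB); phase: φ = 57.2°.

|H| = 0.5415 (-5.3 dB), φ = 57.2°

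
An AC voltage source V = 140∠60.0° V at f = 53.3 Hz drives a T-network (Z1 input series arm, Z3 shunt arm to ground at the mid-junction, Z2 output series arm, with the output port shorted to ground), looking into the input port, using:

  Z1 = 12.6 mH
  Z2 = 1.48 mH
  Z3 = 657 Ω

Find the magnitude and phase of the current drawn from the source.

Step 1 — Angular frequency: ω = 2π·f = 2π·53.3 = 334.9 rad/s.
Step 2 — Component impedances:
  Z1: Z = jωL = j·334.9·0.0126 = 0 + j4.22 Ω
  Z2: Z = jωL = j·334.9·0.00148 = 0 + j0.4956 Ω
  Z3: Z = R = 657 Ω
Step 3 — With the output port shorted to ground, the output series arm Z2 runs from the junction to ground; the shunt arm Z3 also runs from the junction to ground. They appear in parallel: Z3 || Z2 = 0.0003739 + j0.4956 Ω.
Step 4 — Series with input arm Z1: Z_in = Z1 + (Z3 || Z2) = 0.0003739 + j4.715 Ω = 4.715∠90.0° Ω.
Step 5 — Source phasor: V = 140∠60.0° V = 70 + j121.2 V.
Step 6 — Ohm's law: I = V / Z_total = (70 + j121.2) / (0.0003739 + j4.715) = 25.71 - j14.84 A.
Step 7 — Convert to polar: |I| = 29.69 A, ∠I = -30.0°.

I = 29.69∠-30.0° A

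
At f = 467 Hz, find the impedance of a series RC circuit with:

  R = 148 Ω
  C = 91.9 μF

Step 1 — Angular frequency: ω = 2π·f = 2π·467 = 2934 rad/s.
Step 2 — Component impedances:
  R: Z = R = 148 Ω
  C: Z = 1/(jωC) = -j/(ω·C) = 0 - j3.708 Ω
Step 3 — Series combination: Z_total = R + C = 148 - j3.708 Ω = 148∠-1.4° Ω.

Z = 148 - j3.708 Ω = 148∠-1.4° Ω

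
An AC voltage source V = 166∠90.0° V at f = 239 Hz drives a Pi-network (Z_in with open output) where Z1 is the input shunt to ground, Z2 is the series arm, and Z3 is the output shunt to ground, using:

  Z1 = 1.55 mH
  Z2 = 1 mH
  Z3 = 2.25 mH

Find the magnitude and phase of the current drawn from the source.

Step 1 — Angular frequency: ω = 2π·f = 2π·239 = 1502 rad/s.
Step 2 — Component impedances:
  Z1: Z = jωL = j·1502·0.00155 = 0 + j2.328 Ω
  Z2: Z = jωL = j·1502·0.001 = 0 + j1.502 Ω
  Z3: Z = jωL = j·1502·0.00225 = 0 + j3.379 Ω
Step 3 — With open output, the series arm Z2 and the output shunt Z3 appear in series to ground: Z2 + Z3 = 0 + j4.88 Ω.
Step 4 — Parallel with input shunt Z1: Z_in = Z1 || (Z2 + Z3) = 0 + j1.576 Ω = 1.576∠90.0° Ω.
Step 5 — Source phasor: V = 166∠90.0° V = 0 + j166 V.
Step 6 — Ohm's law: I = V / Z_total = (0 + j166) / (0 + j1.576) = 105.3 A.
Step 7 — Convert to polar: |I| = 105.3 A, ∠I = -0.0°.

I = 105.3∠-0.0° A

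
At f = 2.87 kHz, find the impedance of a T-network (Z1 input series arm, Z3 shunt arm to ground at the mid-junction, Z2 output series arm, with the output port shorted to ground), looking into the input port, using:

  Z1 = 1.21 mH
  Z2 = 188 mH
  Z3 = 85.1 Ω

Step 1 — Angular frequency: ω = 2π·f = 2π·2870 = 1.803e+04 rad/s.
Step 2 — Component impedances:
  Z1: Z = jωL = j·1.803e+04·0.00121 = 0 + j21.82 Ω
  Z2: Z = jωL = j·1.803e+04·0.188 = 0 + j3390 Ω
  Z3: Z = R = 85.1 Ω
Step 3 — With the output port shorted to ground, the output series arm Z2 runs from the junction to ground; the shunt arm Z3 also runs from the junction to ground. They appear in parallel: Z3 || Z2 = 85.05 + j2.135 Ω.
Step 4 — Series with input arm Z1: Z_in = Z1 + (Z3 || Z2) = 85.05 + j23.95 Ω = 88.36∠15.7° Ω.

Z = 85.05 + j23.95 Ω = 88.36∠15.7° Ω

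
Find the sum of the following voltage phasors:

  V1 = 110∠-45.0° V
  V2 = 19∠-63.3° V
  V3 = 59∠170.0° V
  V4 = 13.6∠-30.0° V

Step 1 — Convert each phasor to rectangular form:
  V1 = 110·(cos(-45.0°) + j·sin(-45.0°)) = 77.78 - j77.78 V
  V2 = 19·(cos(-63.3°) + j·sin(-63.3°)) = 8.537 - j16.97 V
  V3 = 59·(cos(170.0°) + j·sin(170.0°)) = -58.1 + j10.25 V
  V4 = 13.6·(cos(-30.0°) + j·sin(-30.0°)) = 11.78 - j6.8 V
Step 2 — Sum components: V_total = 39.99 - j91.31 V.
Step 3 — Convert to polar: |V_total| = 99.68 V, ∠V_total = -66.3°.

V_total = 99.68∠-66.3° V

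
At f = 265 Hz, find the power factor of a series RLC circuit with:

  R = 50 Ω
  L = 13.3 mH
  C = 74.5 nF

Step 1 — Angular frequency: ω = 2π·f = 2π·265 = 1665 rad/s.
Step 2 — Component impedances:
  R: Z = R = 50 Ω
  L: Z = jωL = j·1665·0.0133 = 0 + j22.15 Ω
  C: Z = 1/(jωC) = -j/(ω·C) = 0 - j8062 Ω
Step 3 — Series combination: Z_total = R + L + C = 50 - j8039 Ω = 8040∠-89.6° Ω.
Step 4 — Power factor: PF = cos(φ) = Re(Z)/|Z| = 50/8040 = 0.006219.
Step 5 — Type: Im(Z) = -8039 ⇒ leading (phase φ = -89.6°).

PF = 0.006219 (leading, φ = -89.6°)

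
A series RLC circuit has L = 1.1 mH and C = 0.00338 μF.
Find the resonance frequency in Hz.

Step 1 — Resonance condition Im(Z)=0 gives ω₀ = 1/√(LC).
Step 2 — ω₀ = 1/√(0.0011·3.38e-09) = 5.186e+05 rad/s.
Step 3 — f₀ = ω₀/(2π) = 8.254e+04 Hz.

f₀ = 8.254e+04 Hz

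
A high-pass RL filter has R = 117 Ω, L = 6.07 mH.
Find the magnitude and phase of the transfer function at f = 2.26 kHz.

Step 1 — Angular frequency: ω = 2π·2260 = 1.42e+04 rad/s.
Step 2 — Transfer function: H(jω) = jωL/(R + jωL).
Step 3 — Numerator jωL = j·86.19; denominator R + jωL = 117 + j86.19.
Step 4 — H = 0.3518 + j0.4775.
Step 5 — Magnitude: |H| = 0.5931 (-4.5 dB); phase: φ = 53.6°.

|H| = 0.5931 (-4.5 dB), φ = 53.6°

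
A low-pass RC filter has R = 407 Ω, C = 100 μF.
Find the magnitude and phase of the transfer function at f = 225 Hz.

Step 1 — Angular frequency: ω = 2π·225 = 1414 rad/s.
Step 2 — Transfer function: H(jω) = 1/(1 + jωRC).
Step 3 — Denominator: 1 + jωRC = 1 + j·1414·407·0.0001 = 1 + j57.54.
Step 4 — H = 0.000302 - j0.01737.
Step 5 — Magnitude: |H| = 0.01738 (-35.2 dB); phase: φ = -89.0°.

|H| = 0.01738 (-35.2 dB), φ = -89.0°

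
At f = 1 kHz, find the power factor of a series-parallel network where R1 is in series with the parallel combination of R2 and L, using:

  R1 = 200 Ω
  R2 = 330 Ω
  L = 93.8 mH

Step 1 — Angular frequency: ω = 2π·f = 2π·1000 = 6283 rad/s.
Step 2 — Component impedances:
  R1: Z = R = 200 Ω
  R2: Z = R = 330 Ω
  L: Z = jωL = j·6283·0.0938 = 0 + j589.4 Ω
Step 3 — Parallel branch: R2 || L = 1/(1/R2 + 1/L) = 251.2 + j140.7 Ω.
Step 4 — Series with R1: Z_total = R1 + (R2 || L) = 451.2 + j140.7 Ω = 472.7∠17.3° Ω.
Step 5 — Power factor: PF = cos(φ) = Re(Z)/|Z| = 451.23/472.65 = 0.9547.
Step 6 — Type: Im(Z) = 140.7 ⇒ lagging (phase φ = 17.3°).

PF = 0.9547 (lagging, φ = 17.3°)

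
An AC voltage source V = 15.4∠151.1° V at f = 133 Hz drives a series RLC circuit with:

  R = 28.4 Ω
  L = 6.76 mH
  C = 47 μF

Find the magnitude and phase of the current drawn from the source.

Step 1 — Angular frequency: ω = 2π·f = 2π·133 = 835.7 rad/s.
Step 2 — Component impedances:
  R: Z = R = 28.4 Ω
  L: Z = jωL = j·835.7·0.00676 = 0 + j5.649 Ω
  C: Z = 1/(jωC) = -j/(ω·C) = 0 - j25.46 Ω
Step 3 — Series combination: Z_total = R + L + C = 28.4 - j19.81 Ω = 34.63∠-34.9° Ω.
Step 4 — Source phasor: V = 15.4∠151.1° V = -13.48 + j7.443 V.
Step 5 — Ohm's law: I = V / Z_total = (-13.48 + j7.443) / (28.4 - j19.81) = -0.4423 - j0.04648 A.
Step 6 — Convert to polar: |I| = 0.4447 A, ∠I = -174.0°.

I = 0.4447∠-174.0° A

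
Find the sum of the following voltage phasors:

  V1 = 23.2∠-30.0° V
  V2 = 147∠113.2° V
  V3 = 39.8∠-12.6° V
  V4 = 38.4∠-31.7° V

Step 1 — Convert each phasor to rectangular form:
  V1 = 23.2·(cos(-30.0°) + j·sin(-30.0°)) = 20.09 - j11.6 V
  V2 = 147·(cos(113.2°) + j·sin(113.2°)) = -57.91 + j135.1 V
  V3 = 39.8·(cos(-12.6°) + j·sin(-12.6°)) = 38.84 - j8.682 V
  V4 = 38.4·(cos(-31.7°) + j·sin(-31.7°)) = 32.67 - j20.18 V
Step 2 — Sum components: V_total = 33.69 + j94.65 V.
Step 3 — Convert to polar: |V_total| = 100.5 V, ∠V_total = 70.4°.

V_total = 100.5∠70.4° V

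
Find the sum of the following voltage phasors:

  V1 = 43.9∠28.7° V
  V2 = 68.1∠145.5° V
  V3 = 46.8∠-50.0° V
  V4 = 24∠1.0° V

Step 1 — Convert each phasor to rectangular form:
  V1 = 43.9·(cos(28.7°) + j·sin(28.7°)) = 38.51 + j21.08 V
  V2 = 68.1·(cos(145.5°) + j·sin(145.5°)) = -56.12 + j38.57 V
  V3 = 46.8·(cos(-50.0°) + j·sin(-50.0°)) = 30.08 - j35.85 V
  V4 = 24·(cos(1.0°) + j·sin(1.0°)) = 24 + j0.4189 V
Step 2 — Sum components: V_total = 36.46 + j24.22 V.
Step 3 — Convert to polar: |V_total| = 43.77 V, ∠V_total = 33.6°.

V_total = 43.77∠33.6° V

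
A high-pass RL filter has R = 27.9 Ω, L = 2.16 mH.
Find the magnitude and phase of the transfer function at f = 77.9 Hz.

Step 1 — Angular frequency: ω = 2π·77.9 = 489.5 rad/s.
Step 2 — Transfer function: H(jω) = jωL/(R + jωL).
Step 3 — Numerator jωL = j·1.057; denominator R + jωL = 27.9 + j1.057.
Step 4 — H = 0.001434 + j0.03784.
Step 5 — Magnitude: |H| = 0.03787 (-28.4 dB); phase: φ = 87.8°.

|H| = 0.03787 (-28.4 dB), φ = 87.8°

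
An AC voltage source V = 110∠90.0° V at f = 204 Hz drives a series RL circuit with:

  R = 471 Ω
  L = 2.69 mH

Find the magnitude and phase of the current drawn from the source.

Step 1 — Angular frequency: ω = 2π·f = 2π·204 = 1282 rad/s.
Step 2 — Component impedances:
  R: Z = R = 471 Ω
  L: Z = jωL = j·1282·0.00269 = 0 + j3.448 Ω
Step 3 — Series combination: Z_total = R + L = 471 + j3.448 Ω = 471∠0.4° Ω.
Step 4 — Source phasor: V = 110∠90.0° V = 0 + j110 V.
Step 5 — Ohm's law: I = V / Z_total = (0 + j110) / (471 + j3.448) = 0.00171 + j0.2335 A.
Step 6 — Convert to polar: |I| = 0.2335 A, ∠I = 89.6°.

I = 0.2335∠89.6° A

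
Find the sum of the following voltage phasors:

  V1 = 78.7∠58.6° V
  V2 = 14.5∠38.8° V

Step 1 — Convert each phasor to rectangular form:
  V1 = 78.7·(cos(58.6°) + j·sin(58.6°)) = 41 + j67.17 V
  V2 = 14.5·(cos(38.8°) + j·sin(38.8°)) = 11.3 + j9.086 V
Step 2 — Sum components: V_total = 52.3 + j76.26 V.
Step 3 — Convert to polar: |V_total| = 92.47 V, ∠V_total = 55.6°.

V_total = 92.47∠55.6° V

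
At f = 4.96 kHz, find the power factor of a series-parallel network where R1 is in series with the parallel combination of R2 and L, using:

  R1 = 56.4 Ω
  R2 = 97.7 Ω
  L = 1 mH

Step 1 — Angular frequency: ω = 2π·f = 2π·4960 = 3.116e+04 rad/s.
Step 2 — Component impedances:
  R1: Z = R = 56.4 Ω
  R2: Z = R = 97.7 Ω
  L: Z = jωL = j·3.116e+04·0.001 = 0 + j31.16 Ω
Step 3 — Parallel branch: R2 || L = 1/(1/R2 + 1/L) = 9.023 + j28.29 Ω.
Step 4 — Series with R1: Z_total = R1 + (R2 || L) = 65.42 + j28.29 Ω = 71.28∠23.4° Ω.
Step 5 — Power factor: PF = cos(φ) = Re(Z)/|Z| = 65.423/71.276 = 0.9179.
Step 6 — Type: Im(Z) = 28.29 ⇒ lagging (phase φ = 23.4°).

PF = 0.9179 (lagging, φ = 23.4°)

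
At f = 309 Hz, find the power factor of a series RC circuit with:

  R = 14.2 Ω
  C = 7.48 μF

Step 1 — Angular frequency: ω = 2π·f = 2π·309 = 1942 rad/s.
Step 2 — Component impedances:
  R: Z = R = 14.2 Ω
  C: Z = 1/(jωC) = -j/(ω·C) = 0 - j68.86 Ω
Step 3 — Series combination: Z_total = R + C = 14.2 - j68.86 Ω = 70.31∠-78.3° Ω.
Step 4 — Power factor: PF = cos(φ) = Re(Z)/|Z| = 14.2/70.31 = 0.202.
Step 5 — Type: Im(Z) = -68.86 ⇒ leading (phase φ = -78.3°).

PF = 0.202 (leading, φ = -78.3°)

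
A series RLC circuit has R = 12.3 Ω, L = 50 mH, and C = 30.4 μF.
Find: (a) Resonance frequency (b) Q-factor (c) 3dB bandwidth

Step 1 — Resonance: ω₀ = 1/√(LC) = 1/√(0.05·3.04e-05) = 811.1 rad/s.
Step 2 — f₀ = ω₀/(2π) = 129.1 Hz.
Step 3 — Series Q: Q = ω₀L/R = 811.1·0.05/12.3 = 3.297.
Step 4 — Bandwidth: Δω = ω₀/Q = 246 rad/s; BW = Δω/(2π) = 39.15 Hz.

(a) f₀ = 129.1 Hz  (b) Q = 3.297  (c) BW = 39.15 Hz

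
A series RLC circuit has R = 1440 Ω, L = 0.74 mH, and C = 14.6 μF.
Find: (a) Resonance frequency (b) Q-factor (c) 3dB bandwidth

Step 1 — Resonance condition Im(Z)=0 gives ω₀ = 1/√(LC).
Step 2 — ω₀ = 1/√(0.00074·1.46e-05) = 9621 rad/s.
Step 3 — f₀ = ω₀/(2π) = 1531 Hz.
Step 4 — Series Q: Q = ω₀L/R = 9621·0.00074/1440 = 0.004944.
Step 5 — 3dB bandwidth: Δω = ω₀/Q = 1.946e+06 rad/s; BW = Δω/(2π) = 3.097e+05 Hz.

(a) f₀ = 1531 Hz  (b) Q = 0.004944  (c) BW = 3.097e+05 Hz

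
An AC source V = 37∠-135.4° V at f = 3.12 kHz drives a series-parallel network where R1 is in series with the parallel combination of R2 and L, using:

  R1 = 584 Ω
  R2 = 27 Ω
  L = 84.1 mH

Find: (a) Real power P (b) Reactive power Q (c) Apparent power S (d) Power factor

Step 1 — Angular frequency: ω = 2π·f = 2π·3120 = 1.96e+04 rad/s.
Step 2 — Component impedances:
  R1: Z = R = 584 Ω
  R2: Z = R = 27 Ω
  L: Z = jωL = j·1.96e+04·0.0841 = 0 + j1649 Ω
Step 3 — Parallel branch: R2 || L = 1/(1/R2 + 1/L) = 26.99 + j0.4421 Ω.
Step 4 — Series with R1: Z_total = R1 + (R2 || L) = 611 + j0.4421 Ω = 611∠0.0° Ω.
Step 5 — Source phasor: V = 37∠-135.4° V = -26.34 - j25.98 V.
Step 6 — Current: I = V / Z = -0.04315 - j0.04249 A = 0.06056∠-135.4° A.
Step 7 — Complex power: S = V·I* = 2.241 + j0.001621 VA.
Step 8 — Real power: P = Re(S) = 2.241 W.
Step 9 — Reactive power: Q = Im(S) = 0.001621 VAR.
Step 10 — Apparent power: |S| = 2.241 VA.
Step 11 — Power factor: PF = P/|S| = 1 (lagging).

(a) P = 2.241 W  (b) Q = 0.001621 VAR  (c) S = 2.241 VA  (d) PF = 1 (lagging)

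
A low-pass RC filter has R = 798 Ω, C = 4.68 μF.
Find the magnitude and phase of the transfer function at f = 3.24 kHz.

Step 1 — Angular frequency: ω = 2π·3240 = 2.036e+04 rad/s.
Step 2 — Transfer function: H(jω) = 1/(1 + jωRC).
Step 3 — Denominator: 1 + jωRC = 1 + j·2.036e+04·798·4.68e-06 = 1 + j76.03.
Step 4 — H = 0.000173 - j0.01315.
Step 5 — Magnitude: |H| = 0.01315 (-37.6 dB); phase: φ = -89.2°.

|H| = 0.01315 (-37.6 dB), φ = -89.2°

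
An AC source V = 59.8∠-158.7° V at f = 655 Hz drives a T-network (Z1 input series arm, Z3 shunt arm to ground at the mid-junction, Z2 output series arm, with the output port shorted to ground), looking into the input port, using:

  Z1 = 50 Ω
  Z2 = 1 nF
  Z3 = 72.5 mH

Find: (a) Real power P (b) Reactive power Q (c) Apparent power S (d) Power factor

Step 1 — Angular frequency: ω = 2π·f = 2π·655 = 4115 rad/s.
Step 2 — Component impedances:
  Z1: Z = R = 50 Ω
  Z2: Z = 1/(jωC) = -j/(ω·C) = 0 - j2.43e+05 Ω
  Z3: Z = jωL = j·4115·0.0725 = 0 + j298.4 Ω
Step 3 — With the output port shorted to ground, the output series arm Z2 runs from the junction to ground; the shunt arm Z3 also runs from the junction to ground. They appear in parallel: Z3 || Z2 = 0 + j298.7 Ω.
Step 4 — Series with input arm Z1: Z_in = Z1 + (Z3 || Z2) = 50 + j298.7 Ω = 302.9∠80.5° Ω.
Step 5 — Source phasor: V = 59.8∠-158.7° V = -55.72 - j21.72 V.
Step 6 — Current: I = V / Z = -0.1011 + j0.1696 A = 0.1974∠120.8° A.
Step 7 — Complex power: S = V·I* = 1.949 + j11.64 VA.
Step 8 — Real power: P = Re(S) = 1.949 W.
Step 9 — Reactive power: Q = Im(S) = 11.64 VAR.
Step 10 — Apparent power: |S| = 11.81 VA.
Step 11 — Power factor: PF = P/|S| = 0.1651 (lagging).

(a) P = 1.949 W  (b) Q = 11.64 VAR  (c) S = 11.81 VA  (d) PF = 0.1651 (lagging)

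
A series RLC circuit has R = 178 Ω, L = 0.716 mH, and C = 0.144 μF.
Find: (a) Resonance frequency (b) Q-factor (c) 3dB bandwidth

Step 1 — Resonance: ω₀ = 1/√(LC) = 1/√(0.000716·1.44e-07) = 9.848e+04 rad/s.
Step 2 — f₀ = ω₀/(2π) = 1.567e+04 Hz.
Step 3 — Series Q: Q = ω₀L/R = 9.848e+04·0.000716/178 = 0.3961.
Step 4 — Bandwidth: Δω = ω₀/Q = 2.486e+05 rad/s; BW = Δω/(2π) = 3.957e+04 Hz.

(a) f₀ = 1.567e+04 Hz  (b) Q = 0.3961  (c) BW = 3.957e+04 Hz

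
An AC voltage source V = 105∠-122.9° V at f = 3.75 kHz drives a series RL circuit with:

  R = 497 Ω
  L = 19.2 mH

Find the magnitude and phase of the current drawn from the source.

Step 1 — Angular frequency: ω = 2π·f = 2π·3750 = 2.356e+04 rad/s.
Step 2 — Component impedances:
  R: Z = R = 497 Ω
  L: Z = jωL = j·2.356e+04·0.0192 = 0 + j452.4 Ω
Step 3 — Series combination: Z_total = R + L = 497 + j452.4 Ω = 672.1∠42.3° Ω.
Step 4 — Source phasor: V = 105∠-122.9° V = -57.03 - j88.16 V.
Step 5 — Ohm's law: I = V / Z_total = (-57.03 - j88.16) / (497 + j452.4) = -0.1511 - j0.03988 A.
Step 6 — Convert to polar: |I| = 0.1562 A, ∠I = -165.2°.

I = 0.1562∠-165.2° A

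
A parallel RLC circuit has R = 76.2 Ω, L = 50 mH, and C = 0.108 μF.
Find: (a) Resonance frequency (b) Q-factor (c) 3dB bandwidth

Step 1 — Resonance: ω₀ = 1/√(LC) = 1/√(0.05·1.08e-07) = 1.361e+04 rad/s.
Step 2 — f₀ = ω₀/(2π) = 2166 Hz.
Step 3 — Parallel Q: Q = R/(ω₀L) = 76.2/(1.361e+04·0.05) = 0.112.
Step 4 — Bandwidth: Δω = ω₀/Q = 1.215e+05 rad/s; BW = Δω/(2π) = 1.934e+04 Hz.

(a) f₀ = 2166 Hz  (b) Q = 0.112  (c) BW = 1.934e+04 Hz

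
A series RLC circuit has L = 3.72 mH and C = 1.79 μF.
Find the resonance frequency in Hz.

Step 1 — Resonance condition Im(Z)=0 gives ω₀ = 1/√(LC).
Step 2 — ω₀ = 1/√(0.00372·1.79e-06) = 1.225e+04 rad/s.
Step 3 — f₀ = ω₀/(2π) = 1950 Hz.

f₀ = 1950 Hz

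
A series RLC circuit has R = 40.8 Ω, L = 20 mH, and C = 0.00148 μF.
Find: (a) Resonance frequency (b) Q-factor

Step 1 — Resonance condition Im(Z)=0 gives ω₀ = 1/√(LC).
Step 2 — ω₀ = 1/√(0.02·1.48e-09) = 1.838e+05 rad/s.
Step 3 — f₀ = ω₀/(2π) = 2.925e+04 Hz.
Step 4 — Series Q: Q = ω₀L/R = 1.838e+05·0.02/40.8 = 90.1.

(a) f₀ = 2.925e+04 Hz  (b) Q = 90.1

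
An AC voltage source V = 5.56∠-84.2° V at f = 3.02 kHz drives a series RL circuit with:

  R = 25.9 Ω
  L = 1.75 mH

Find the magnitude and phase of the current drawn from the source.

Step 1 — Angular frequency: ω = 2π·f = 2π·3020 = 1.898e+04 rad/s.
Step 2 — Component impedances:
  R: Z = R = 25.9 Ω
  L: Z = jωL = j·1.898e+04·0.00175 = 0 + j33.21 Ω
Step 3 — Series combination: Z_total = R + L = 25.9 + j33.21 Ω = 42.11∠52.0° Ω.
Step 4 — Source phasor: V = 5.56∠-84.2° V = 0.5619 - j5.532 V.
Step 5 — Ohm's law: I = V / Z_total = (0.5619 - j5.532) / (25.9 + j33.21) = -0.09537 - j0.0913 A.
Step 6 — Convert to polar: |I| = 0.132 A, ∠I = -136.2°.

I = 0.132∠-136.2° A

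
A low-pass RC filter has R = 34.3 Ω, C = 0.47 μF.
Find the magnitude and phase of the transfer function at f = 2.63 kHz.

Step 1 — Angular frequency: ω = 2π·2630 = 1.652e+04 rad/s.
Step 2 — Transfer function: H(jω) = 1/(1 + jωRC).
Step 3 — Denominator: 1 + jωRC = 1 + j·1.652e+04·34.3·4.7e-07 = 1 + j0.2664.
Step 4 — H = 0.9337 - j0.2487.
Step 5 — Magnitude: |H| = 0.9663 (-0.3 dB); phase: φ = -14.9°.

|H| = 0.9663 (-0.3 dB), φ = -14.9°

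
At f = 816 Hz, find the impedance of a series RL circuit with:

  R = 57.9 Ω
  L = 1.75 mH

Step 1 — Angular frequency: ω = 2π·f = 2π·816 = 5127 rad/s.
Step 2 — Component impedances:
  R: Z = R = 57.9 Ω
  L: Z = jωL = j·5127·0.00175 = 0 + j8.972 Ω
Step 3 — Series combination: Z_total = R + L = 57.9 + j8.972 Ω = 58.59∠8.8° Ω.

Z = 57.9 + j8.972 Ω = 58.59∠8.8° Ω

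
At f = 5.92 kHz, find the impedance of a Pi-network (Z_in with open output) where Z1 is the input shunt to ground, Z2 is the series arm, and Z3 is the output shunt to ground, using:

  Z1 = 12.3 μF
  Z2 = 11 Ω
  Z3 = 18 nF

Step 1 — Angular frequency: ω = 2π·f = 2π·5920 = 3.72e+04 rad/s.
Step 2 — Component impedances:
  Z1: Z = 1/(jωC) = -j/(ω·C) = 0 - j2.186 Ω
  Z2: Z = R = 11 Ω
  Z3: Z = 1/(jωC) = -j/(ω·C) = 0 - j1494 Ω
Step 3 — With open output, the series arm Z2 and the output shunt Z3 appear in series to ground: Z2 + Z3 = 11 - j1494 Ω.
Step 4 — Parallel with input shunt Z1: Z_in = Z1 || (Z2 + Z3) = 2.349e-05 - j2.183 Ω = 2.183∠-90.0° Ω.

Z = 2.349e-05 - j2.183 Ω = 2.183∠-90.0° Ω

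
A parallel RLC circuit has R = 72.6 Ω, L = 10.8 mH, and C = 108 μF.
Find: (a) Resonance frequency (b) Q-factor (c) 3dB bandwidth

Step 1 — Resonance: ω₀ = 1/√(LC) = 1/√(0.0108·0.000108) = 925.9 rad/s.
Step 2 — f₀ = ω₀/(2π) = 147.4 Hz.
Step 3 — Parallel Q: Q = R/(ω₀L) = 72.6/(925.9·0.0108) = 7.26.
Step 4 — Bandwidth: Δω = ω₀/Q = 127.5 rad/s; BW = Δω/(2π) = 20.3 Hz.

(a) f₀ = 147.4 Hz  (b) Q = 7.26  (c) BW = 20.3 Hz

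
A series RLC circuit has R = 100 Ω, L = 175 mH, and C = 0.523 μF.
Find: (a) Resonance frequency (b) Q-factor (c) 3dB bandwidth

Step 1 — Resonance: ω₀ = 1/√(LC) = 1/√(0.175·5.23e-07) = 3305 rad/s.
Step 2 — f₀ = ω₀/(2π) = 526.1 Hz.
Step 3 — Series Q: Q = ω₀L/R = 3305·0.175/100 = 5.785.
Step 4 — Bandwidth: Δω = ω₀/Q = 571.4 rad/s; BW = Δω/(2π) = 90.95 Hz.

(a) f₀ = 526.1 Hz  (b) Q = 5.785  (c) BW = 90.95 Hz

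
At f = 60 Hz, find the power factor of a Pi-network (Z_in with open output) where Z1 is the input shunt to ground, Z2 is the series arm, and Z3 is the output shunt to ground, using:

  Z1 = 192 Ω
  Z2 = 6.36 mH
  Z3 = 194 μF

Step 1 — Angular frequency: ω = 2π·f = 2π·60 = 377 rad/s.
Step 2 — Component impedances:
  Z1: Z = R = 192 Ω
  Z2: Z = jωL = j·377·0.00636 = 0 + j2.398 Ω
  Z3: Z = 1/(jωC) = -j/(ω·C) = 0 - j13.67 Ω
Step 3 — With open output, the series arm Z2 and the output shunt Z3 appear in series to ground: Z2 + Z3 = 0 - j11.28 Ω.
Step 4 — Parallel with input shunt Z1: Z_in = Z1 || (Z2 + Z3) = 0.6599 - j11.24 Ω = 11.26∠-86.6° Ω.
Step 5 — Power factor: PF = cos(φ) = Re(Z)/|Z| = 0.65989/11.256 = 0.05863.
Step 6 — Type: Im(Z) = -11.24 ⇒ leading (phase φ = -86.6°).

PF = 0.05863 (leading, φ = -86.6°)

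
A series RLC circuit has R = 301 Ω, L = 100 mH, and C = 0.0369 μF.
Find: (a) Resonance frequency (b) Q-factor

Step 1 — Resonance condition Im(Z)=0 gives ω₀ = 1/√(LC).
Step 2 — ω₀ = 1/√(0.1·3.69e-08) = 1.646e+04 rad/s.
Step 3 — f₀ = ω₀/(2π) = 2620 Hz.
Step 4 — Series Q: Q = ω₀L/R = 1.646e+04·0.1/301 = 5.469.

(a) f₀ = 2620 Hz  (b) Q = 5.469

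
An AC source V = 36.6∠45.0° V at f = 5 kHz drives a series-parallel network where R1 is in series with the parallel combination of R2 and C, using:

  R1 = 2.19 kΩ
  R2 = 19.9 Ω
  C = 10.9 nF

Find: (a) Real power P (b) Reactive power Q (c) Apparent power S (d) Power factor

Step 1 — Angular frequency: ω = 2π·f = 2π·5000 = 3.142e+04 rad/s.
Step 2 — Component impedances:
  R1: Z = R = 2190 Ω
  R2: Z = R = 19.9 Ω
  C: Z = 1/(jωC) = -j/(ω·C) = 0 - j2920 Ω
Step 3 — Parallel branch: R2 || C = 1/(1/R2 + 1/C) = 19.9 - j0.1356 Ω.
Step 4 — Series with R1: Z_total = R1 + (R2 || C) = 2210 - j0.1356 Ω = 2210∠-0.0° Ω.
Step 5 — Source phasor: V = 36.6∠45.0° V = 25.88 + j25.88 V.
Step 6 — Current: I = V / Z = 0.01171 + j0.01171 A = 0.01656∠45.0° A.
Step 7 — Complex power: S = V·I* = 0.6062 - j3.719e-05 VA.
Step 8 — Real power: P = Re(S) = 0.6062 W.
Step 9 — Reactive power: Q = Im(S) = -3.719e-05 VAR.
Step 10 — Apparent power: |S| = 0.6062 VA.
Step 11 — Power factor: PF = P/|S| = 1 (leading).

(a) P = 0.6062 W  (b) Q = -3.719e-05 VAR  (c) S = 0.6062 VA  (d) PF = 1 (leading)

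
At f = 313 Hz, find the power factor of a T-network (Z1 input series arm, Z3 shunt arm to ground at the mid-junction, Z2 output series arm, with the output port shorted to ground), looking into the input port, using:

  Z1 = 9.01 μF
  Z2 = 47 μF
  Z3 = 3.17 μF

Step 1 — Angular frequency: ω = 2π·f = 2π·313 = 1967 rad/s.
Step 2 — Component impedances:
  Z1: Z = 1/(jωC) = -j/(ω·C) = 0 - j56.44 Ω
  Z2: Z = 1/(jωC) = -j/(ω·C) = 0 - j10.82 Ω
  Z3: Z = 1/(jωC) = -j/(ω·C) = 0 - j160.4 Ω
Step 3 — With the output port shorted to ground, the output series arm Z2 runs from the junction to ground; the shunt arm Z3 also runs from the junction to ground. They appear in parallel: Z3 || Z2 = 0 - j10.14 Ω.
Step 4 — Series with input arm Z1: Z_in = Z1 + (Z3 || Z2) = 0 - j66.57 Ω = 66.57∠-90.0° Ω.
Step 5 — Power factor: PF = cos(φ) = Re(Z)/|Z| = 0/66.57 = 0.
Step 6 — Type: Im(Z) = -66.57 ⇒ leading (phase φ = -90.0°).

PF = 0 (leading, φ = -90.0°)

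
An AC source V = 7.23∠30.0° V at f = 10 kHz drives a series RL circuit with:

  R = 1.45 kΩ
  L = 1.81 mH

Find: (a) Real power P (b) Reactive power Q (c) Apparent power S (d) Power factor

Step 1 — Angular frequency: ω = 2π·f = 2π·1e+04 = 6.283e+04 rad/s.
Step 2 — Component impedances:
  R: Z = R = 1450 Ω
  L: Z = jωL = j·6.283e+04·0.00181 = 0 + j113.7 Ω
Step 3 — Series combination: Z_total = R + L = 1450 + j113.7 Ω = 1454∠4.5° Ω.
Step 4 — Source phasor: V = 7.23∠30.0° V = 6.261 + j3.615 V.
Step 5 — Current: I = V / Z = 0.004486 + j0.002141 A = 0.004971∠25.5° A.
Step 6 — Complex power: S = V·I* = 0.03583 + j0.00281 VA.
Step 7 — Real power: P = Re(S) = 0.03583 W.
Step 8 — Reactive power: Q = Im(S) = 0.00281 VAR.
Step 9 — Apparent power: |S| = 0.03594 VA.
Step 10 — Power factor: PF = P/|S| = 0.9969 (lagging).

(a) P = 0.03583 W  (b) Q = 0.00281 VAR  (c) S = 0.03594 VA  (d) PF = 0.9969 (lagging)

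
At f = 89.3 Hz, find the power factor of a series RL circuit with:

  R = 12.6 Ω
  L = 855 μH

Step 1 — Angular frequency: ω = 2π·f = 2π·89.3 = 561.1 rad/s.
Step 2 — Component impedances:
  R: Z = R = 12.6 Ω
  L: Z = jωL = j·561.1·0.000855 = 0 + j0.4797 Ω
Step 3 — Series combination: Z_total = R + L = 12.6 + j0.4797 Ω = 12.61∠2.2° Ω.
Step 4 — Power factor: PF = cos(φ) = Re(Z)/|Z| = 12.6/12.609 = 0.9993.
Step 5 — Type: Im(Z) = 0.4797 ⇒ lagging (phase φ = 2.2°).

PF = 0.9993 (lagging, φ = 2.2°)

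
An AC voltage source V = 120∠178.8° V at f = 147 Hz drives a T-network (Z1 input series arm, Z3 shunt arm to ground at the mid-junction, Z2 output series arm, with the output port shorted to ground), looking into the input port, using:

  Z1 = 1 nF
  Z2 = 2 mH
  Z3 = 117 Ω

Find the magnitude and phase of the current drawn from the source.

Step 1 — Angular frequency: ω = 2π·f = 2π·147 = 923.6 rad/s.
Step 2 — Component impedances:
  Z1: Z = 1/(jωC) = -j/(ω·C) = 0 - j1.083e+06 Ω
  Z2: Z = jωL = j·923.6·0.002 = 0 + j1.847 Ω
  Z3: Z = R = 117 Ω
Step 3 — With the output port shorted to ground, the output series arm Z2 runs from the junction to ground; the shunt arm Z3 also runs from the junction to ground. They appear in parallel: Z3 || Z2 = 0.02916 + j1.847 Ω.
Step 4 — Series with input arm Z1: Z_in = Z1 + (Z3 || Z2) = 0.02916 - j1.083e+06 Ω = 1.083e+06∠-90.0° Ω.
Step 5 — Source phasor: V = 120∠178.8° V = -120 + j2.513 V.
Step 6 — Ohm's law: I = V / Z_total = (-120 + j2.513) / (0.02916 - j1.083e+06) = -2.321e-06 - j0.0001108 A.
Step 7 — Convert to polar: |I| = 0.0001108 A, ∠I = -91.2°.

I = 0.0001108∠-91.2° A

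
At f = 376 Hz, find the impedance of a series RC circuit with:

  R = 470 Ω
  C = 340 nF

Step 1 — Angular frequency: ω = 2π·f = 2π·376 = 2362 rad/s.
Step 2 — Component impedances:
  R: Z = R = 470 Ω
  C: Z = 1/(jωC) = -j/(ω·C) = 0 - j1245 Ω
Step 3 — Series combination: Z_total = R + C = 470 - j1245 Ω = 1331∠-69.3° Ω.

Z = 470 - j1245 Ω = 1331∠-69.3° Ω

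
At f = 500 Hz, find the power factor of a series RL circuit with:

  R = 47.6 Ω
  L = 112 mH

Step 1 — Angular frequency: ω = 2π·f = 2π·500 = 3142 rad/s.
Step 2 — Component impedances:
  R: Z = R = 47.6 Ω
  L: Z = jωL = j·3142·0.112 = 0 + j351.9 Ω
Step 3 — Series combination: Z_total = R + L = 47.6 + j351.9 Ω = 355.1∠82.3° Ω.
Step 4 — Power factor: PF = cos(φ) = Re(Z)/|Z| = 47.6/355.06 = 0.1341.
Step 5 — Type: Im(Z) = 351.9 ⇒ lagging (phase φ = 82.3°).

PF = 0.1341 (lagging, φ = 82.3°)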